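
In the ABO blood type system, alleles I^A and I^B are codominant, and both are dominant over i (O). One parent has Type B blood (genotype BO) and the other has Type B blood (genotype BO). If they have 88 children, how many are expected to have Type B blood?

Cross: BO × BO
Possible offspring genotypes: 1 BB, 2 BO, 1 OO
Blood type counts: 3 Type B, 1 Type O
Probability of Type B: 3/4
Expected count = 3/4 × 88 = 66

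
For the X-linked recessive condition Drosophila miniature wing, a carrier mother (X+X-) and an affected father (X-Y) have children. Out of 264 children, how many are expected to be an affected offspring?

Cross: X+X- × X-Y
Offspring: 1 X+X-, 1 X+Y, 1 X-X-, 1 X-Y
Probability of an affected offspring: 2/4 = 1/2
Expected count = 1/2 × 264 = 132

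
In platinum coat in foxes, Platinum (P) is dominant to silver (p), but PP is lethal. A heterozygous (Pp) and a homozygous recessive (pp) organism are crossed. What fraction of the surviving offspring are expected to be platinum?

Cross: Pp × pp
Punnett square offspring (before lethality): 2 Pp, 2 pp
No PP offspring are produced in this cross.
platinum: 2 out of 4
Probability: 2/4 = 1/2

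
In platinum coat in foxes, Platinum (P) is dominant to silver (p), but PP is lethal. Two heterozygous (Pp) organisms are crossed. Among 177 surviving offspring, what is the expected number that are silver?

Cross: Pp × Pp
Punnett square offspring (before lethality): 1 PP, 2 Pp, 1 pp
The PP genotype is lethal (embryos die); surviving offspring: 2 Pp, 1 pp
silver: 1 out of 3 → fraction 1/3
Expected count = 1/3 × 177 = 59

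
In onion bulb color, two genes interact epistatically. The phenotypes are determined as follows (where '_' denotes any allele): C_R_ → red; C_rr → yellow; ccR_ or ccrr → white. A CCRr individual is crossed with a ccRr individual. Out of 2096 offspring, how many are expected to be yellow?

Cross: CCRr × ccRr — consider each gene separately:
C gene: CC × cc → 4 Cc → 4 C_ (out of 4)
R gene: Rr × Rr → 1 RR, 2 Rr, 1 rr → 3 R_ : 1 rr (out of 4)
Genotype classes (out of 4 × 4 = 16): C_R_ = 4×3 = 12; C_rr = 4×1 = 4
Apply the phenotype rules: C_R_ (12) → red; C_rr (4) → yellow
Phenotype counts (out of 16): 12 red, 4 yellow
yellow: 4 out of 16 → fraction 1/4
Expected count = 1/4 × 2096 = 524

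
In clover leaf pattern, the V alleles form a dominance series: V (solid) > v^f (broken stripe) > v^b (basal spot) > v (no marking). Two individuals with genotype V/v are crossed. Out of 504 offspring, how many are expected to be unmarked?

Cross: V/v × V/v
Allele dominance: V > v^f > v^b > v
Offspring genotypes: 1 V/V, 2 V/v, 1 v/v
Phenotype counts: 3 solid, 1 unmarked
unmarked: 1 out of 4 → fraction 1/4
Expected count = 1/4 × 504 = 126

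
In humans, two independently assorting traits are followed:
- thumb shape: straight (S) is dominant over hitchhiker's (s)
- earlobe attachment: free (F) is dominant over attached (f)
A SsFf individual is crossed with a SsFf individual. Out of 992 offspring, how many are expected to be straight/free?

Dihybrid cross SsFf × SsFf — consider each gene separately:
thumb shape: Ss × Ss → 1 SS, 2 Ss, 1 ss → 3 S_ : 1 ss (out of 4)
earlobe attachment: Ff × Ff → 1 FF, 2 Ff, 1 ff → 3 F_ : 1 ff (out of 4)
Combine (counts out of 4 × 4 = 16): straight/free (S_F_) = 3×3 = 9; straight/attached (S_ff) = 3×1 = 3; hitchhiker's/free (ssF_) = 1×3 = 3; hitchhiker's/attached (ssff) = 1×1 = 1
Phenotype counts (out of 16): 9 straight/free, 3 straight/attached, 3 hitchhiker's/free, 1 hitchhiker's/attached
straight/free: 9 out of 16 → fraction 9/16
Expected count = 9/16 × 992 = 558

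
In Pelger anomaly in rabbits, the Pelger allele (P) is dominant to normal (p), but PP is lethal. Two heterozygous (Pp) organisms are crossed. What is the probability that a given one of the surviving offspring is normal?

Cross: Pp × Pp
Punnett square offspring (before lethality): 1 PP, 2 Pp, 1 pp
The PP genotype is lethal (embryos die); surviving offspring: 2 Pp, 1 pp
normal: 1 out of 3
Probability: 1/3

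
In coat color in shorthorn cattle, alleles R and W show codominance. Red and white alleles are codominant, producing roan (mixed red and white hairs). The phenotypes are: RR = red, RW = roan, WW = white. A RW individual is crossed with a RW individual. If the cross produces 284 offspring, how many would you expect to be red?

Punnett square for RW × RW:
Offspring genotypes: 1 RR, 2 RW, 1 WW
Phenotype counts: 1 red, 2 roan, 1 white
red: 1 out of 4 → fraction 1/4
Expected count = 1/4 × 284 = 71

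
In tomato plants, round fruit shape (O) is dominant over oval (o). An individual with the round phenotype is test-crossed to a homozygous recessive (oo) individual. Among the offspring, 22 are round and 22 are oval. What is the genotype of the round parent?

Test cross: ? × oo
Offspring: 22 round, 22 oval — approximately 1:1.
A 1:1 ratio in a test cross indicates the unknown parent is heterozygous (Oo).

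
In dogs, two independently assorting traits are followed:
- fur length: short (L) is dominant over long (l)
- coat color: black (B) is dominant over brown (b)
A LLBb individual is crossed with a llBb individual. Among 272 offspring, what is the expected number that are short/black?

Dihybrid cross LLBb × llBb — consider each gene separately:
fur length: LL × ll → 4 Ll → 4 L_ (out of 4)
coat color: Bb × Bb → 1 BB, 2 Bb, 1 bb → 3 B_ : 1 bb (out of 4)
Combine (counts out of 4 × 4 = 16): short/black (L_B_) = 4×3 = 12; short/brown (L_bb) = 4×1 = 4
Phenotype counts (out of 16): 12 short/black, 4 short/brown
short/black: 12 out of 16 → fraction 3/4
Expected count = 3/4 × 272 = 204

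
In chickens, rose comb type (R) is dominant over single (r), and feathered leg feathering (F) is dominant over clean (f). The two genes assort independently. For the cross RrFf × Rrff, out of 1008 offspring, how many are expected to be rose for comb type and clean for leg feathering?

Dihybrid cross RrFf × Rrff — consider each gene separately:
comb type: Rr × Rr → 1 RR, 2 Rr, 1 rr → 3 R_ : 1 rr (out of 4)
leg feathering: Ff × ff → 2 Ff, 2 ff → 2 F_ : 2 ff (out of 4)
Looking for: rose (R_) and clean (ff)
P(rose) = 3/4, P(clean) = 2/4
P(both) = 3/4 × 2/4 = 6/16 = 3/8
Expected count = 3/8 × 1008 = 378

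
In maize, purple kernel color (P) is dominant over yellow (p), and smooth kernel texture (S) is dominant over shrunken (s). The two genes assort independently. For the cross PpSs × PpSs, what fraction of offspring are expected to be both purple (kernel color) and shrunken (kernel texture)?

Dihybrid cross PpSs × PpSs — consider each gene separately:
kernel color: Pp × Pp → 1 PP, 2 Pp, 1 pp → 3 P_ : 1 pp (out of 4)
kernel texture: Ss × Ss → 1 SS, 2 Ss, 1 ss → 3 S_ : 1 ss (out of 4)
Looking for: purple (P_) and shrunken (ss)
P(purple) = 3/4, P(shrunken) = 1/4
P(both) = 3/4 × 1/4 = 3/16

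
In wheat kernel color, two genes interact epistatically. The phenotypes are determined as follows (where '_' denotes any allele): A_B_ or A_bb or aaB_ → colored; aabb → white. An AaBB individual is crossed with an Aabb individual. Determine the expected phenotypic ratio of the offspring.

Cross: AaBB × Aabb — consider each gene separately:
A gene: Aa × Aa → 1 AA, 2 Aa, 1 aa → 3 A_ : 1 aa (out of 4)
B gene: BB × bb → 4 Bb → 4 B_ (out of 4)
Genotype classes (out of 4 × 4 = 16): A_B_ = 3×4 = 12; aaB_ = 1×4 = 4
Apply the phenotype rules: A_B_ (12) + aaB_ (4) → colored
Phenotype counts (out of 16): 16 colored
Ratio: all colored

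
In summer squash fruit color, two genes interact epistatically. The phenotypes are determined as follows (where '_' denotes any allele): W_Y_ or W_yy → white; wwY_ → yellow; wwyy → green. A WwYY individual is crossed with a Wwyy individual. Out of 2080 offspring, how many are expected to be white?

Cross: WwYY × Wwyy — consider each gene separately:
W gene: Ww × Ww → 1 WW, 2 Ww, 1 ww → 3 W_ : 1 ww (out of 4)
Y gene: YY × yy → 4 Yy → 4 Y_ (out of 4)
Genotype classes (out of 4 × 4 = 16): W_Y_ = 3×4 = 12; wwY_ = 1×4 = 4
Apply the phenotype rules: W_Y_ (12) → white; wwY_ (4) → yellow
Phenotype counts (out of 16): 12 white, 4 yellow
white: 12 out of 16 → fraction 3/4
Expected count = 3/4 × 2080 = 1560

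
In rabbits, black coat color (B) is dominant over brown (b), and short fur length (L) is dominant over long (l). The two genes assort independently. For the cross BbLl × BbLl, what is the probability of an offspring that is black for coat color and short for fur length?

Dihybrid cross BbLl × BbLl — consider each gene separately:
coat color: Bb × Bb → 1 BB, 2 Bb, 1 bb → 3 B_ : 1 bb (out of 4)
fur length: Ll × Ll → 1 LL, 2 Ll, 1 ll → 3 L_ : 1 ll (out of 4)
Looking for: black (B_) and short (L_)
P(black) = 3/4, P(short) = 3/4
P(both) = 3/4 × 3/4 = 9/16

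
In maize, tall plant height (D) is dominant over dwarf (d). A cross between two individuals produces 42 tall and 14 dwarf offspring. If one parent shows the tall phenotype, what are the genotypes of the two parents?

Observed offspring: 42 tall, 14 dwarf
The observed ratio simplifies to 3:1. Dwarf (dd) offspring appear, so each parent must contribute one d allele. The parent stated to show tall carries D, so it is Dd. The other parent is then either Dd or dd: Dd × dd would give a 1:1 split, whereas Dd × Dd gives 3:1 — matching the data. So both parents are heterozygous (Dd × Dd).
Parent genotypes: Dd × Dd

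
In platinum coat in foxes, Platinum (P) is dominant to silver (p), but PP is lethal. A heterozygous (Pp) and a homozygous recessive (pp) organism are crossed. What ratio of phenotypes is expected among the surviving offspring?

Cross: Pp × pp
Punnett square offspring (before lethality): 2 Pp, 2 pp
No PP offspring are produced in this cross.
Ratio: 1 platinum : 1 silver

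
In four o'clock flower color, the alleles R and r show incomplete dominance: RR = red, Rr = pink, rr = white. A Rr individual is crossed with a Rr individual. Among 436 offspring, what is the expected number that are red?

Punnett square for Rr × Rr:
Offspring genotypes: 1 RR, 2 Rr, 1 rr
Phenotype counts: 1 red, 2 pink, 1 white
red: 1 out of 4 → fraction 1/4
Expected count = 1/4 × 436 = 109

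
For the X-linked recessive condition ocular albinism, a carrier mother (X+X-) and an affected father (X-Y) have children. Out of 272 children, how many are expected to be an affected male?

Cross: X+X- × X-Y
Offspring: 1 X+X-, 1 X+Y, 1 X-X-, 1 X-Y
Probability of an affected male: 1/4
Expected count = 1/4 × 272 = 68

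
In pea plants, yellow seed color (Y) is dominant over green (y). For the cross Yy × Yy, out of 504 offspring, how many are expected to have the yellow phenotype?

Punnett square for Yy × Yy:
Offspring genotypes: 1 YY, 2 Yy, 1 yy
Total offspring: 4
Count with target: 3
Probability: 3/4
Expected count = 3/4 × 504 = 378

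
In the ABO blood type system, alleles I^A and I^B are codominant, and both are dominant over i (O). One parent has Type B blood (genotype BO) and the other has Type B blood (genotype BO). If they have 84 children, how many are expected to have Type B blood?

Cross: BO × BO
Possible offspring genotypes: 1 BB, 2 BO, 1 OO
Blood type counts: 3 Type B, 1 Type O
Probability of Type B: 3/4
Expected count = 3/4 × 84 = 63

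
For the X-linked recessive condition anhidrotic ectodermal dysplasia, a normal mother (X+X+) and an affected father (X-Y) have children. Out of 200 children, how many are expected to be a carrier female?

Cross: X+X+ × X-Y
Offspring: 2 X+X-, 2 X+Y
Probability of a carrier female: 2/4 = 1/2
Expected count = 1/2 × 200 = 100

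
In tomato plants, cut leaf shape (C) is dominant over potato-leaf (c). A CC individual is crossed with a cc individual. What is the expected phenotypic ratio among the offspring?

Punnett square for CC × cc:
Offspring genotypes: 4 Cc
cut: 4, potato-leaf: 0
Ratio: all cut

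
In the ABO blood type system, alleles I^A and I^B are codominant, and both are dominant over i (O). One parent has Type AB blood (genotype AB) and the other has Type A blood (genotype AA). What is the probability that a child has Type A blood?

Cross: AB × AA
Possible offspring genotypes: 2 AA, 2 AB
Blood type counts: 2 Type A, 2 Type AB
Probability of Type A: 2/4 = 1/2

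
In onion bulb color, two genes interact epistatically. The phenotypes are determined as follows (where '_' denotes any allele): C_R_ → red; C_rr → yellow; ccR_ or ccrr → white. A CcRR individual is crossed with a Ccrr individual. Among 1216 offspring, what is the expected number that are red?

Cross: CcRR × Ccrr — consider each gene separately:
C gene: Cc × Cc → 1 CC, 2 Cc, 1 cc → 3 C_ : 1 cc (out of 4)
R gene: RR × rr → 4 Rr → 4 R_ (out of 4)
Genotype classes (out of 4 × 4 = 16): C_R_ = 3×4 = 12; ccR_ = 1×4 = 4
Apply the phenotype rules: C_R_ (12) → red; ccR_ (4) → white
Phenotype counts (out of 16): 12 red, 4 white
red: 12 out of 16 → fraction 3/4
Expected count = 3/4 × 1216 = 912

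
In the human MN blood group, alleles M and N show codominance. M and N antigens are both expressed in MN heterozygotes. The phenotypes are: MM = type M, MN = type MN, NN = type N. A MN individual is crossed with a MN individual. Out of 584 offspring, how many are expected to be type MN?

Punnett square for MN × MN:
Offspring genotypes: 1 MM, 2 MN, 1 NN
Phenotype counts: 1 type M, 2 type MN, 1 type N
type MN: 2 out of 4 → fraction 1/2
Expected count = 1/2 × 584 = 292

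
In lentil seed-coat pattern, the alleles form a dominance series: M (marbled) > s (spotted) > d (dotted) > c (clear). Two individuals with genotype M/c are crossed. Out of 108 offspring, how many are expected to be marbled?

Cross: M/c × M/c
Allele dominance: M > s > d > c
Offspring genotypes: 1 M/M, 2 M/c, 1 c/c
Phenotype counts: 3 marbled, 1 clear
marbled: 3 out of 4 → fraction 3/4
Expected count = 3/4 × 108 = 81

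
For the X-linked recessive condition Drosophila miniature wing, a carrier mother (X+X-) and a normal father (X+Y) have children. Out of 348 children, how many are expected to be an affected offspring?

Cross: X+X- × X+Y
Offspring: 1 X+X+, 1 X+Y, 1 X+X-, 1 X-Y
Probability of an affected offspring: 1/4
Expected count = 1/4 × 348 = 87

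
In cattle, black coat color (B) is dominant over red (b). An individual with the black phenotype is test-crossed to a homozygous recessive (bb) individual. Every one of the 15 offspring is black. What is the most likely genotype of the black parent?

Test cross: ? × bb
All offspring are black.
If the unknown parent were heterozygous (Bb), about half of 15 offspring would be red; none are. The unknown parent is most likely homozygous dominant (BB).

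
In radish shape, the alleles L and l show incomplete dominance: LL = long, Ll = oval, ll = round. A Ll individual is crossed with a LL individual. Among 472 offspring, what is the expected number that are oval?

Punnett square for Ll × LL:
Offspring genotypes: 2 LL, 2 Ll
Phenotype counts: 2 long, 2 oval
oval: 2 out of 4 → fraction 1/2
Expected count = 1/2 × 472 = 236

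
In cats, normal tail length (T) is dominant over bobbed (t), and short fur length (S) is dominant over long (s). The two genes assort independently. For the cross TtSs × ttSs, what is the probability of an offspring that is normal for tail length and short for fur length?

Dihybrid cross TtSs × ttSs — consider each gene separately:
tail length: Tt × tt → 2 Tt, 2 tt → 2 T_ : 2 tt (out of 4)
fur length: Ss × Ss → 1 SS, 2 Ss, 1 ss → 3 S_ : 1 ss (out of 4)
Looking for: normal (T_) and short (S_)
P(normal) = 2/4, P(short) = 3/4
P(both) = 2/4 × 3/4 = 6/16 = 3/8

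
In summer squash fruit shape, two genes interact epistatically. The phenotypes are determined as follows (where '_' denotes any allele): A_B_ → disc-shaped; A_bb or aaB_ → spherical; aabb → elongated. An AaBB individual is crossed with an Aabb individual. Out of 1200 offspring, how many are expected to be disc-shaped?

Cross: AaBB × Aabb — consider each gene separately:
A gene: Aa × Aa → 1 AA, 2 Aa, 1 aa → 3 A_ : 1 aa (out of 4)
B gene: BB × bb → 4 Bb → 4 B_ (out of 4)
Genotype classes (out of 4 × 4 = 16): A_B_ = 3×4 = 12; aaB_ = 1×4 = 4
Apply the phenotype rules: A_B_ (12) → disc-shaped; aaB_ (4) → spherical
Phenotype counts (out of 16): 12 disc-shaped, 4 spherical
disc-shaped: 12 out of 16 → fraction 3/4
Expected count = 3/4 × 1200 = 900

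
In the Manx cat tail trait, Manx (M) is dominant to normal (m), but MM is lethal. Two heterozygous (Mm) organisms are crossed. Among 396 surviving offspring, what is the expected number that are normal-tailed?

Cross: Mm × Mm
Punnett square offspring (before lethality): 1 MM, 2 Mm, 1 mm
The MM genotype is lethal (embryos die); surviving offspring: 2 Mm, 1 mm
normal-tailed: 1 out of 3 → fraction 1/3
Expected count = 1/3 × 396 = 132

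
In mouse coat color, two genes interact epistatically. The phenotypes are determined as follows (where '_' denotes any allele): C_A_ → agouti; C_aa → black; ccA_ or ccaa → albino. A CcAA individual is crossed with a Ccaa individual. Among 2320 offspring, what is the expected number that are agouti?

Cross: CcAA × Ccaa — consider each gene separately:
C gene: Cc × Cc → 1 CC, 2 Cc, 1 cc → 3 C_ : 1 cc (out of 4)
A gene: AA × aa → 4 Aa → 4 A_ (out of 4)
Genotype classes (out of 4 × 4 = 16): C_A_ = 3×4 = 12; ccA_ = 1×4 = 4
Apply the phenotype rules: C_A_ (12) → agouti; ccA_ (4) → albino
Phenotype counts (out of 16): 12 agouti, 4 albino
agouti: 12 out of 16 → fraction 3/4
Expected count = 3/4 × 2320 = 1740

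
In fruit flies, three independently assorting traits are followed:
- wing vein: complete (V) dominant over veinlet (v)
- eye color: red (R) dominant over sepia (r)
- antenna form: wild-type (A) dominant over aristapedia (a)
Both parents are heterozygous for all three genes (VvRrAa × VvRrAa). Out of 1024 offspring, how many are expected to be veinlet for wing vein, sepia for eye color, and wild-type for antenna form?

Trihybrid cross: VvRrAa × VvRrAa
Each trait segregates independently with a 3:1 phenotypic ratio, so each gene contributes 3/4 (dominant) or 1/4 (recessive).
Target: veinlet (wing vein), sepia (eye color), wild-type (antenna form)
Probability = product of independent per-trait probabilities
= 1/4 × 1/4 × 3/4 = 3/64
Expected count = 3/64 × 1024 = 48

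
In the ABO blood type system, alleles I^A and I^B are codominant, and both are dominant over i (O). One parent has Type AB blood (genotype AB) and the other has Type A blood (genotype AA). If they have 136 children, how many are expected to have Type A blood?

Cross: AB × AA
Possible offspring genotypes: 2 AA, 2 AB
Blood type counts: 2 Type A, 2 Type AB
Probability of Type A: 2/4 = 1/2
Expected count = 1/2 × 136 = 68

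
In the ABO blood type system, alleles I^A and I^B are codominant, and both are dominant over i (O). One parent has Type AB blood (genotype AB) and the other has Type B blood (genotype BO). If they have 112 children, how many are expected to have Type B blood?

Cross: AB × BO
Possible offspring genotypes: 1 AB, 1 AO, 1 BB, 1 BO
Blood type counts: 1 Type AB, 1 Type A, 2 Type B
Probability of Type B: 2/4 = 1/2
Expected count = 1/2 × 112 = 56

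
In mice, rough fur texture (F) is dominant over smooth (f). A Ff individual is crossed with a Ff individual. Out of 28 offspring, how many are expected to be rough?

Punnett square for Ff × Ff:
Offspring genotypes: 1 FF, 2 Ff, 1 ff
rough: 3, smooth: 1
rough: 3 out of 4 → fraction 3/4
Expected count = 3/4 × 28 = 21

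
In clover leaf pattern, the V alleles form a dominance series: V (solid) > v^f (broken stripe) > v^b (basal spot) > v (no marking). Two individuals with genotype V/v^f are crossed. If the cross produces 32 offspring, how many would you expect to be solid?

Cross: V/v^f × V/v^f
Allele dominance: V > v^f > v^b > v
Offspring genotypes: 1 V/V, 2 V/v^f, 1 v^f/v^f
Phenotype counts: 3 solid, 1 broken stripe
solid: 3 out of 4 → fraction 3/4
Expected count = 3/4 × 32 = 24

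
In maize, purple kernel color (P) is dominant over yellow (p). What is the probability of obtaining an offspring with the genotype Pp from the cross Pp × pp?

Punnett square for Pp × pp:
Offspring genotypes: 2 Pp, 2 pp
Total offspring: 4
Count with target: 2
Probability: 2/4 = 1/2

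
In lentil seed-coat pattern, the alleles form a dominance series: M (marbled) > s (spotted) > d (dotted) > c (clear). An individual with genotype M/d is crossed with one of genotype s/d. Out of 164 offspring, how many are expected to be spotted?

Cross: M/d × s/d
Allele dominance: M > s > d > c
Offspring genotypes: 1 M/s, 1 M/d, 1 s/d, 1 d/d
Phenotype counts: 2 marbled, 1 spotted, 1 dotted
spotted: 1 out of 4 → fraction 1/4
Expected count = 1/4 × 164 = 41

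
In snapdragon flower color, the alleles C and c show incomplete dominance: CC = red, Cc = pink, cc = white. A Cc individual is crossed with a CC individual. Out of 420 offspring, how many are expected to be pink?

Punnett square for Cc × CC:
Offspring genotypes: 2 CC, 2 Cc
Phenotype counts: 2 red, 2 pink
pink: 2 out of 4 → fraction 1/2
Expected count = 1/2 × 420 = 210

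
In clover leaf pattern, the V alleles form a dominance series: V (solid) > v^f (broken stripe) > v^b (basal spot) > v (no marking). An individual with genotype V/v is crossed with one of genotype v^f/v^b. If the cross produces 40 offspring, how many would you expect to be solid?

Cross: V/v × v^f/v^b
Allele dominance: V > v^f > v^b > v
Offspring genotypes: 1 V/v^f, 1 V/v^b, 1 v^f/v, 1 v^b/v
Phenotype counts: 2 solid, 1 broken stripe, 1 basal spot
solid: 2 out of 4 → fraction 1/2
Expected count = 1/2 × 40 = 20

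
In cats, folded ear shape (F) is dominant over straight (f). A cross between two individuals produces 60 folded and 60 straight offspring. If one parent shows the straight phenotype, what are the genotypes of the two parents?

Observed offspring: 60 folded, 60 straight
The observed ratio simplifies to 1:1. One parent shows straight, so its genotype must be ff. A 1:1 offspring split requires the other parent to be heterozygous (Ff).
Parent genotypes: ff × Ff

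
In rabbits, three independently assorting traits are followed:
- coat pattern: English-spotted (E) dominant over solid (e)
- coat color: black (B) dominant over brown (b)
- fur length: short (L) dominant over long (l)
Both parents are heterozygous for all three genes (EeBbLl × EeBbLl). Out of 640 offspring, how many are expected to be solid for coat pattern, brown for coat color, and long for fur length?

Trihybrid cross: EeBbLl × EeBbLl
Each trait segregates independently with a 3:1 phenotypic ratio, so each gene contributes 3/4 (dominant) or 1/4 (recessive).
Target: solid (coat pattern), brown (coat color), long (fur length)
Probability = product of independent per-trait probabilities
= 1/4 × 1/4 × 1/4 = 1/64
Expected count = 1/64 × 640 = 10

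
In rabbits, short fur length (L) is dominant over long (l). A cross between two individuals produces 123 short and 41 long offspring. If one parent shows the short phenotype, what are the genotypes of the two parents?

Observed offspring: 123 short, 41 long
The observed ratio simplifies to 3:1. Long (ll) offspring appear, so each parent must contribute one l allele. The parent stated to show short carries L, so it is Ll. The other parent is then either Ll or ll: Ll × ll would give a 1:1 split, whereas Ll × Ll gives 3:1 — matching the data. So both parents are heterozygous (Ll × Ll).
Parent genotypes: Ll × Ll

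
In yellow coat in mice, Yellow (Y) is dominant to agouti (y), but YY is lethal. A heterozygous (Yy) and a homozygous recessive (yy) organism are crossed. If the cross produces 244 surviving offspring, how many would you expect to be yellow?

Cross: Yy × yy
Punnett square offspring (before lethality): 2 Yy, 2 yy
No YY offspring are produced in this cross.
yellow: 2 out of 4 → fraction 1/2
Expected count = 1/2 × 244 = 122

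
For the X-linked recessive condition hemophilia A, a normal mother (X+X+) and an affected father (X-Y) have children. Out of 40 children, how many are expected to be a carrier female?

Cross: X+X+ × X-Y
Offspring: 2 X+X-, 2 X+Y
Probability of a carrier female: 2/4 = 1/2
Expected count = 1/2 × 40 = 20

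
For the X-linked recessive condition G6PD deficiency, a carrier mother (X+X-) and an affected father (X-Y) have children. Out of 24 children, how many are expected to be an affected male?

Cross: X+X- × X-Y
Offspring: 1 X+X-, 1 X+Y, 1 X-X-, 1 X-Y
Probability of an affected male: 1/4
Expected count = 1/4 × 24 = 6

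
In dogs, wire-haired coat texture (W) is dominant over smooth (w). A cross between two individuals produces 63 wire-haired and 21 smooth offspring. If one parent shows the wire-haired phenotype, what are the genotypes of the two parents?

Observed offspring: 63 wire-haired, 21 smooth
The observed ratio simplifies to 3:1. Smooth (ww) offspring appear, so each parent must contribute one w allele. The parent stated to show wire-haired carries W, so it is Ww. The other parent is then either Ww or ww: Ww × ww would give a 1:1 split, whereas Ww × Ww gives 3:1 — matching the data. So both parents are heterozygous (Ww × Ww).
Parent genotypes: Ww × Ww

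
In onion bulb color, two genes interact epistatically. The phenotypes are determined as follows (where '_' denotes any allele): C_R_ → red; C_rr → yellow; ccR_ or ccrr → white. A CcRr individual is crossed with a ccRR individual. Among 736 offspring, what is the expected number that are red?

Cross: CcRr × ccRR — consider each gene separately:
C gene: Cc × cc → 2 Cc, 2 cc → 2 C_ : 2 cc (out of 4)
R gene: Rr × RR → 2 RR, 2 Rr → 4 R_ (out of 4)
Genotype classes (out of 4 × 4 = 16): C_R_ = 2×4 = 8; ccR_ = 2×4 = 8
Apply the phenotype rules: C_R_ (8) → red; ccR_ (8) → white
Phenotype counts (out of 16): 8 red, 8 white
red: 8 out of 16 → fraction 1/2
Expected count = 1/2 × 736 = 368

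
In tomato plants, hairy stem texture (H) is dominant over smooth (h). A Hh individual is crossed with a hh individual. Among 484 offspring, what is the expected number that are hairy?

Punnett square for Hh × hh:
Offspring genotypes: 2 Hh, 2 hh
hairy: 2, smooth: 2
hairy: 2 out of 4 → fraction 1/2
Expected count = 1/2 × 484 = 242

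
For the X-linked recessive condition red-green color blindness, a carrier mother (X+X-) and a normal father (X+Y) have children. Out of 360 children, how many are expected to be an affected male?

Cross: X+X- × X+Y
Offspring: 1 X+X+, 1 X+Y, 1 X+X-, 1 X-Y
Probability of an affected male: 1/4
Expected count = 1/4 × 360 = 90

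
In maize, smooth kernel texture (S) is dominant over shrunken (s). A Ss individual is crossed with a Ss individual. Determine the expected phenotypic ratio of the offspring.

Punnett square for Ss × Ss:
Offspring genotypes: 1 SS, 2 Ss, 1 ss
smooth: 3, shrunken: 1
Ratio: 3:1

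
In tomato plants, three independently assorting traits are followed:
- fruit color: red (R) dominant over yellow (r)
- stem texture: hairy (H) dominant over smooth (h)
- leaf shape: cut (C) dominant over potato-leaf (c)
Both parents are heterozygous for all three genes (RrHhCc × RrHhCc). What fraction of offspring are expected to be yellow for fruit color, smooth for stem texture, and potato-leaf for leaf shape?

Trihybrid cross: RrHhCc × RrHhCc
Each trait segregates independently with a 3:1 phenotypic ratio, so each gene contributes 3/4 (dominant) or 1/4 (recessive).
Target: yellow (fruit color), smooth (stem texture), potato-leaf (leaf shape)
Probability = product of independent per-trait probabilities
= 1/4 × 1/4 × 1/4 = 1/64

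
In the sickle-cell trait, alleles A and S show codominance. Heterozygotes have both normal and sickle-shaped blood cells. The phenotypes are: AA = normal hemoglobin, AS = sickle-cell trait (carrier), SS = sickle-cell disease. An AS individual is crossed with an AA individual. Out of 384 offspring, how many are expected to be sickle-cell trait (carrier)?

Punnett square for AS × AA:
Offspring genotypes: 2 AA, 2 AS
Phenotype counts: 2 normal hemoglobin, 2 sickle-cell trait (carrier)
sickle-cell trait (carrier): 2 out of 4 → fraction 1/2
Expected count = 1/2 × 384 = 192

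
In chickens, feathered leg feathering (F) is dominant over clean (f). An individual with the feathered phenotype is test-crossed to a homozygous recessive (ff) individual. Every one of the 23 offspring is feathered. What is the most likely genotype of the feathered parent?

Test cross: ? × ff
All offspring are feathered.
If the unknown parent were heterozygous (Ff), about half of 23 offspring would be clean; none are. The unknown parent is most likely homozygous dominant (FF).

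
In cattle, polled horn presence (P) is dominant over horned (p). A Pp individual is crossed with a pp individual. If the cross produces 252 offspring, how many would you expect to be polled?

Punnett square for Pp × pp:
Offspring genotypes: 2 Pp, 2 pp
polled: 2, horned: 2
polled: 2 out of 4 → fraction 1/2
Expected count = 1/2 × 252 = 126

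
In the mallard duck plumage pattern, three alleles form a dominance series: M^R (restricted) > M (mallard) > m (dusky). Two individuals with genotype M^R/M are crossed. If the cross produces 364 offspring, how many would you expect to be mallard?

Cross: M^R/M × M^R/M
Allele dominance: M^R > M > m
Offspring genotypes: 1 M^R/M^R, 2 M^R/M, 1 M/M
Phenotype counts: 3 restricted, 1 mallard
mallard: 1 out of 4 → fraction 1/4
Expected count = 1/4 × 364 = 91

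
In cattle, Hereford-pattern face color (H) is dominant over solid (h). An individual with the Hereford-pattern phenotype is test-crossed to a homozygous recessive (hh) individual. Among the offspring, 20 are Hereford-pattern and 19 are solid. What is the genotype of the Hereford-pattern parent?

Test cross: ? × hh
Offspring: 20 Hereford-pattern, 19 solid — approximately 1:1.
A 1:1 ratio in a test cross indicates the unknown parent is heterozygous (Hh).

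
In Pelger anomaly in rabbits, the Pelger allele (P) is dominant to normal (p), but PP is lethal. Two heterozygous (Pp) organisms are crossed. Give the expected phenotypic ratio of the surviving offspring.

Cross: Pp × Pp
Punnett square offspring (before lethality): 1 PP, 2 Pp, 1 pp
The PP genotype is lethal (embryos die); surviving offspring: 2 Pp, 1 pp
Ratio: 2 Pelger : 1 normal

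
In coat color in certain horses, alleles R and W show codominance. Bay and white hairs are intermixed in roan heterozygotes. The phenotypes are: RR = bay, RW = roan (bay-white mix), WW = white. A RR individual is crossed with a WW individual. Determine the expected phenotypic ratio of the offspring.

Punnett square for RR × WW:
Offspring genotypes: 4 RW
Phenotype counts: 4 roan (bay-white mix)
Ratio: all roan (bay-white mix)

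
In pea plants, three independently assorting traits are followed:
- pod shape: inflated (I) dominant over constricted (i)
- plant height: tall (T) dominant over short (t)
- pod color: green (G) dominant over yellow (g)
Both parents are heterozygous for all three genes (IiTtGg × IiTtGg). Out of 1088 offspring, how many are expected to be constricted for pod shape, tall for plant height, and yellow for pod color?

Trihybrid cross: IiTtGg × IiTtGg
Each trait segregates independently with a 3:1 phenotypic ratio, so each gene contributes 3/4 (dominant) or 1/4 (recessive).
Target: constricted (pod shape), tall (plant height), yellow (pod color)
Probability = product of independent per-trait probabilities
= 1/4 × 3/4 × 1/4 = 3/64
Expected count = 3/64 × 1088 = 51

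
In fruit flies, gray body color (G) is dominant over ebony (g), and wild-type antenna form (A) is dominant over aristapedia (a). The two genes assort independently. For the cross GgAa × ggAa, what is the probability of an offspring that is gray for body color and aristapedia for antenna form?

Dihybrid cross GgAa × ggAa — consider each gene separately:
body color: Gg × gg → 2 Gg, 2 gg → 2 G_ : 2 gg (out of 4)
antenna form: Aa × Aa → 1 AA, 2 Aa, 1 aa → 3 A_ : 1 aa (out of 4)
Looking for: gray (G_) and aristapedia (aa)
P(gray) = 2/4, P(aristapedia) = 1/4
P(both) = 2/4 × 1/4 = 2/16 = 1/8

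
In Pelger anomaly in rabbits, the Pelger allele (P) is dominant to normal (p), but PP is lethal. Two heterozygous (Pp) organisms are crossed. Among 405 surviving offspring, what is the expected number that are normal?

Cross: Pp × Pp
Punnett square offspring (before lethality): 1 PP, 2 Pp, 1 pp
The PP genotype is lethal (embryos die); surviving offspring: 2 Pp, 1 pp
normal: 1 out of 3 → fraction 1/3
Expected count = 1/3 × 405 = 135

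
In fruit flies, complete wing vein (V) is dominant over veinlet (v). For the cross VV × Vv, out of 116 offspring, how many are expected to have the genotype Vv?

Punnett square for VV × Vv:
Offspring genotypes: 2 VV, 2 Vv
Total offspring: 4
Count with target: 2
Probability: 2/4 = 1/2
Expected count = 1/2 × 116 = 58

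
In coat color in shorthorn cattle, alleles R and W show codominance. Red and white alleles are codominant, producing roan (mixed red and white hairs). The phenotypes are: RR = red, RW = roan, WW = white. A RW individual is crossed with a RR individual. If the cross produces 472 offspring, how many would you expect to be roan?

Punnett square for RW × RR:
Offspring genotypes: 2 RR, 2 RW
Phenotype counts: 2 red, 2 roan
roan: 2 out of 4 → fraction 1/2
Expected count = 1/2 × 472 = 236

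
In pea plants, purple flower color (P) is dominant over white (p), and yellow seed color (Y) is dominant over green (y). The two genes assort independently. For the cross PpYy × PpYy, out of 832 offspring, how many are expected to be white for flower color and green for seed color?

Dihybrid cross PpYy × PpYy — consider each gene separately:
flower color: Pp × Pp → 1 PP, 2 Pp, 1 pp → 3 P_ : 1 pp (out of 4)
seed color: Yy × Yy → 1 YY, 2 Yy, 1 yy → 3 Y_ : 1 yy (out of 4)
Looking for: white (pp) and green (yy)
P(white) = 1/4, P(green) = 1/4
P(both) = 1/4 × 1/4 = 1/16
Expected count = 1/16 × 832 = 52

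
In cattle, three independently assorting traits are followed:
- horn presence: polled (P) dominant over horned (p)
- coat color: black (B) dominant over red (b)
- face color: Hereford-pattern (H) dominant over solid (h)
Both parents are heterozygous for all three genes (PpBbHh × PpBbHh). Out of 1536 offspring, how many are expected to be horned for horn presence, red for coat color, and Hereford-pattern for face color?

Trihybrid cross: PpBbHh × PpBbHh
Each trait segregates independently with a 3:1 phenotypic ratio, so each gene contributes 3/4 (dominant) or 1/4 (recessive).
Target: horned (horn presence), red (coat color), Hereford-pattern (face color)
Probability = product of independent per-trait probabilities
= 1/4 × 1/4 × 3/4 = 3/64
Expected count = 3/64 × 1536 = 72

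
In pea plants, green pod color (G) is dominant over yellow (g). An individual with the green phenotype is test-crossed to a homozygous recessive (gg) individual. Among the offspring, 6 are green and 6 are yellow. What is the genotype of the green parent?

Test cross: ? × gg
Offspring: 6 green, 6 yellow — approximately 1:1.
A 1:1 ratio in a test cross indicates the unknown parent is heterozygous (Gg).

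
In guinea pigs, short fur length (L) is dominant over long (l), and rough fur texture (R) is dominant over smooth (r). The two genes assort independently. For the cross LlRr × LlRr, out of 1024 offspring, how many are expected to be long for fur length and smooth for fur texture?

Dihybrid cross LlRr × LlRr — consider each gene separately:
fur length: Ll × Ll → 1 LL, 2 Ll, 1 ll → 3 L_ : 1 ll (out of 4)
fur texture: Rr × Rr → 1 RR, 2 Rr, 1 rr → 3 R_ : 1 rr (out of 4)
Looking for: long (ll) and smooth (rr)
P(long) = 1/4, P(smooth) = 1/4
P(both) = 1/4 × 1/4 = 1/16
Expected count = 1/16 × 1024 = 64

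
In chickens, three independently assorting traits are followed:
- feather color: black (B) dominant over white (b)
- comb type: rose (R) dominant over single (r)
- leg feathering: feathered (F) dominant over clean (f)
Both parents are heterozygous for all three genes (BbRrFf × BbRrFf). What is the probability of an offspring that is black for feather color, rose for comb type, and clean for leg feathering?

Trihybrid cross: BbRrFf × BbRrFf
Each trait segregates independently with a 3:1 phenotypic ratio, so each gene contributes 3/4 (dominant) or 1/4 (recessive).
Target: black (feather color), rose (comb type), clean (leg feathering)
Probability = product of independent per-trait probabilities
= 3/4 × 3/4 × 1/4 = 9/64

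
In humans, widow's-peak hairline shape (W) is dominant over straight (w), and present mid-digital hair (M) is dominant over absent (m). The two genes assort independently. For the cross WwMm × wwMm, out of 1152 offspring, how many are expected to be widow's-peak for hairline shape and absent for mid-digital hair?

Dihybrid cross WwMm × wwMm — consider each gene separately:
hairline shape: Ww × ww → 2 Ww, 2 ww → 2 W_ : 2 ww (out of 4)
mid-digital hair: Mm × Mm → 1 MM, 2 Mm, 1 mm → 3 M_ : 1 mm (out of 4)
Looking for: widow's-peak (W_) and absent (mm)
P(widow's-peak) = 2/4, P(absent) = 1/4
P(both) = 2/4 × 1/4 = 2/16 = 1/8
Expected count = 1/8 × 1152 = 144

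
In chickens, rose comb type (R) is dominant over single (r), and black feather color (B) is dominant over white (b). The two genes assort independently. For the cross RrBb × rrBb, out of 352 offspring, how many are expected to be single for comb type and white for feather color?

Dihybrid cross RrBb × rrBb — consider each gene separately:
comb type: Rr × rr → 2 Rr, 2 rr → 2 R_ : 2 rr (out of 4)
feather color: Bb × Bb → 1 BB, 2 Bb, 1 bb → 3 B_ : 1 bb (out of 4)
Looking for: single (rr) and white (bb)
P(single) = 2/4, P(white) = 1/4
P(both) = 2/4 × 1/4 = 2/16 = 1/8
Expected count = 1/8 × 352 = 44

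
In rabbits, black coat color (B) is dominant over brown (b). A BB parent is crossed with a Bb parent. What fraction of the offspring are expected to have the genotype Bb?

Punnett square for BB × Bb:
Offspring genotypes: 2 BB, 2 Bb
Total offspring: 4
Count with target: 2
Probability: 2/4 = 1/2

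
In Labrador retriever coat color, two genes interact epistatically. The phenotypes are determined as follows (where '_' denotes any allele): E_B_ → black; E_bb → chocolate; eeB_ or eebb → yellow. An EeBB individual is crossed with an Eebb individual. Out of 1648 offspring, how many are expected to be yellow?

Cross: EeBB × Eebb — consider each gene separately:
E gene: Ee × Ee → 1 EE, 2 Ee, 1 ee → 3 E_ : 1 ee (out of 4)
B gene: BB × bb → 4 Bb → 4 B_ (out of 4)
Genotype classes (out of 4 × 4 = 16): E_B_ = 3×4 = 12; eeB_ = 1×4 = 4
Apply the phenotype rules: E_B_ (12) → black; eeB_ (4) → yellow
Phenotype counts (out of 16): 12 black, 4 yellow
yellow: 4 out of 16 → fraction 1/4
Expected count = 1/4 × 1648 = 412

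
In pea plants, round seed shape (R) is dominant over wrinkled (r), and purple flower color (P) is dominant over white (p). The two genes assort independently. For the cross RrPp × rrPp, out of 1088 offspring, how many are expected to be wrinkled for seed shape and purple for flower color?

Dihybrid cross RrPp × rrPp — consider each gene separately:
seed shape: Rr × rr → 2 Rr, 2 rr → 2 R_ : 2 rr (out of 4)
flower color: Pp × Pp → 1 PP, 2 Pp, 1 pp → 3 P_ : 1 pp (out of 4)
Looking for: wrinkled (rr) and purple (P_)
P(wrinkled) = 2/4, P(purple) = 3/4
P(both) = 2/4 × 3/4 = 6/16 = 3/8
Expected count = 3/8 × 1088 = 408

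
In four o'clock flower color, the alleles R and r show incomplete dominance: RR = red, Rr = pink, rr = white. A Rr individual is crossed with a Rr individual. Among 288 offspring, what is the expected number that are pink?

Punnett square for Rr × Rr:
Offspring genotypes: 1 RR, 2 Rr, 1 rr
Phenotype counts: 1 red, 2 pink, 1 white
pink: 2 out of 4 → fraction 1/2
Expected count = 1/2 × 288 = 144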